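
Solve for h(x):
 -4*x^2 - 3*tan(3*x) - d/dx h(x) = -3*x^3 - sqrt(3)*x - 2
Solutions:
 h(x) = C1 + 3*x^4/4 - 4*x^3/3 + sqrt(3)*x^2/2 + 2*x + log(cos(3*x))


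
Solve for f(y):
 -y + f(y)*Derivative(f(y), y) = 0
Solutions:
 f(y) = -sqrt(C1 + y^2)
 f(y) = sqrt(C1 + y^2)


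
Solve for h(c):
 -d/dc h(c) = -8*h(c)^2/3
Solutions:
 h(c) = -3/(C1 + 8*c)


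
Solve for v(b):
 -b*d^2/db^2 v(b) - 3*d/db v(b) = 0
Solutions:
 v(b) = C1 + C2/b^2


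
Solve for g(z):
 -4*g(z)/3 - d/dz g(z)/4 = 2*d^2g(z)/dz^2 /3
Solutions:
 g(z) = (C1*sin(sqrt(503)*z/16) + C2*cos(sqrt(503)*z/16))*exp(-3*z/16)


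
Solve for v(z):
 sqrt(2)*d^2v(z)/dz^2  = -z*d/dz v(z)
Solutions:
 v(z) = C1 + C2*erf(2^(1/4)*z/2)


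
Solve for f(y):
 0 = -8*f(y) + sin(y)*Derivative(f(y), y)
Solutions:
 f(y) = C1*(cos(y)^4 - 4*cos(y)^3 + 6*cos(y)^2 - 4*cos(y) + 1)/(cos(y)^4 + 4*cos(y)^3 + 6*cos(y)^2 + 4*cos(y) + 1)


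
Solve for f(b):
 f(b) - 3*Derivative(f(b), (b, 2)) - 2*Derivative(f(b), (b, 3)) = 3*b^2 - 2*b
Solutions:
 f(b) = C3*exp(b/2) + 3*b^2 - 2*b + (C1 + C2*b)*exp(-b) + 18


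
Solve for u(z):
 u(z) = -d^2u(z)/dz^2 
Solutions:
 u(z) = C1*sin(z) + C2*cos(z)


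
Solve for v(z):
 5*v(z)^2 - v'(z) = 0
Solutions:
 v(z) = -1/(C1 + 5*z)


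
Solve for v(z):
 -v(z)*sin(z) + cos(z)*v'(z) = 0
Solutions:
 v(z) = C1/cos(z)


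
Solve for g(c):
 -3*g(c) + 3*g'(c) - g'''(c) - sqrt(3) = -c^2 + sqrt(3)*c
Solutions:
 g(c) = C1*exp(2^(1/3)*c*(2/(sqrt(5) + 3)^(1/3) + 2^(1/3)*(sqrt(5) + 3)^(1/3))/4)*sin(2^(1/3)*sqrt(3)*c*(-2^(1/3)*(sqrt(5) + 3)^(1/3) + 2/(sqrt(5) + 3)^(1/3))/4) + C2*exp(2^(1/3)*c*(2/(sqrt(5) + 3)^(1/3) + 2^(1/3)*(sqrt(5) + 3)^(1/3))/4)*cos(2^(1/3)*sqrt(3)*c*(-2^(1/3)*(sqrt(5) + 3)^(1/3) + 2/(sqrt(5) + 3)^(1/3))/4) + C3*exp(-2^(1/3)*c*((sqrt(5) + 3)^(-1/3) + 2^(1/3)*(sqrt(5) + 3)^(1/3)/2)) + c^2/3 - sqrt(3)*c/3 + 2*c/3 - 2*sqrt(3)/3 + 2/3


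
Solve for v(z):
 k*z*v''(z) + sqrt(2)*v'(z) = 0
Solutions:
 v(z) = C1 + z^(((re(k) - sqrt(2))*re(k) + im(k)^2)/(re(k)^2 + im(k)^2))*(C2*sin(sqrt(2)*log(z)*Abs(im(k))/(re(k)^2 + im(k)^2)) + C3*cos(sqrt(2)*log(z)*im(k)/(re(k)^2 + im(k)^2)))


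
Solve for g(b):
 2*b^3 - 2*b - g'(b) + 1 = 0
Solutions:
 g(b) = C1 + b^4/2 - b^2 + b


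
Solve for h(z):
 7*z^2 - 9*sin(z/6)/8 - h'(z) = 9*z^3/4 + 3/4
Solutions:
 h(z) = C1 - 9*z^4/16 + 7*z^3/3 - 3*z/4 + 27*cos(z/6)/4


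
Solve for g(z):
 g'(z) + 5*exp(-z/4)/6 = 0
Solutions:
 g(z) = C1 + 10*exp(-z/4)/3


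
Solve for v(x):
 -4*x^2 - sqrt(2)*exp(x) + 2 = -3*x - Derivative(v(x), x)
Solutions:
 v(x) = C1 + 4*x^3/3 - 3*x^2/2 - 2*x + sqrt(2)*exp(x)


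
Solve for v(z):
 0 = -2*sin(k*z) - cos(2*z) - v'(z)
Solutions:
 v(z) = C1 - sin(2*z)/2 + 2*cos(k*z)/k


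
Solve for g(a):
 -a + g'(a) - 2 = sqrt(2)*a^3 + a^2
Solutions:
 g(a) = C1 + sqrt(2)*a^4/4 + a^3/3 + a^2/2 + 2*a


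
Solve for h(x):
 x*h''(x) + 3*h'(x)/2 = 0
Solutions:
 h(x) = C1 + C2/sqrt(x)


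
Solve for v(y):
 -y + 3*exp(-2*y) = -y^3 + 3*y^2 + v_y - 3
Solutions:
 v(y) = C1 + y^4/4 - y^3 - y^2/2 + 3*y - 3*exp(-2*y)/2


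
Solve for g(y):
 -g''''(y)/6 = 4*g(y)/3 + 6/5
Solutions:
 g(y) = (C1*sin(2^(1/4)*y) + C2*cos(2^(1/4)*y))*exp(-2^(1/4)*y) + (C3*sin(2^(1/4)*y) + C4*cos(2^(1/4)*y))*exp(2^(1/4)*y) - 9/10


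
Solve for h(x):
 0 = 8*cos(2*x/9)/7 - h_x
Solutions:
 h(x) = C1 + 36*sin(2*x/9)/7


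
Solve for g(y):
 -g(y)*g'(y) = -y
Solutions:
 g(y) = -sqrt(C1 + y^2)
 g(y) = sqrt(C1 + y^2)


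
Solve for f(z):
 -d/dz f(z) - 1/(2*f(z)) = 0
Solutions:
 f(z) = -sqrt(C1 - z)
 f(z) = sqrt(C1 - z)


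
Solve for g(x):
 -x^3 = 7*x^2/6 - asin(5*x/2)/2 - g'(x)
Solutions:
 g(x) = C1 + x^4/4 + 7*x^3/18 - x*asin(5*x/2)/2 - sqrt(4 - 25*x^2)/10


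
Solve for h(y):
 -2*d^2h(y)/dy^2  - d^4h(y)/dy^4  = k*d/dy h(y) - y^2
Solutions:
 h(y) = C1 + C2*exp(2^(1/3)*y*(6^(1/3)*(9*k + sqrt(3)*sqrt(27*k^2 + 32))^(1/3)/12 - 2^(1/3)*3^(5/6)*I*(9*k + sqrt(3)*sqrt(27*k^2 + 32))^(1/3)/12 + 4/((-3^(1/3) + 3^(5/6)*I)*(9*k + sqrt(3)*sqrt(27*k^2 + 32))^(1/3)))) + C3*exp(2^(1/3)*y*(6^(1/3)*(9*k + sqrt(3)*sqrt(27*k^2 + 32))^(1/3)/12 + 2^(1/3)*3^(5/6)*I*(9*k + sqrt(3)*sqrt(27*k^2 + 32))^(1/3)/12 - 4/((3^(1/3) + 3^(5/6)*I)*(9*k + sqrt(3)*sqrt(27*k^2 + 32))^(1/3)))) + C4*exp(6^(1/3)*y*(-2^(1/3)*(9*k + sqrt(3)*sqrt(27*k^2 + 32))^(1/3) + 4*3^(1/3)/(9*k + sqrt(3)*sqrt(27*k^2 + 32))^(1/3))/6) + y^3/(3*k) - 2*y^2/k^2 + 8*y/k^3


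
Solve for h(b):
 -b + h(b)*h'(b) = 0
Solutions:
 h(b) = -sqrt(C1 + b^2)
 h(b) = sqrt(C1 + b^2)


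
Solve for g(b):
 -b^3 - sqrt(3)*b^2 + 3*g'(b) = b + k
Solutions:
 g(b) = C1 + b^4/12 + sqrt(3)*b^3/9 + b^2/6 + b*k/3


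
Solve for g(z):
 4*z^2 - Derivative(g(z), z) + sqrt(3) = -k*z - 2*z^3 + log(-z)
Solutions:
 g(z) = C1 + k*z^2/2 + z^4/2 + 4*z^3/3 - z*log(-z) + z*(1 + sqrt(3))


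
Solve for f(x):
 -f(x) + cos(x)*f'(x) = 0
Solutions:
 f(x) = C1*sqrt(sin(x) + 1)/sqrt(sin(x) - 1)


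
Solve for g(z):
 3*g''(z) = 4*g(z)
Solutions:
 g(z) = C1*exp(-2*sqrt(3)*z/3) + C2*exp(2*sqrt(3)*z/3)


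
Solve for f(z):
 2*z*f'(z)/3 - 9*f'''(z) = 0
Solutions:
 f(z) = C1 + Integral(C2*airyai(2^(1/3)*z/3) + C3*airybi(2^(1/3)*z/3), z)


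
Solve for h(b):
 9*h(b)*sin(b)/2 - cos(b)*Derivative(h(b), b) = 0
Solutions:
 h(b) = C1/cos(b)^(9/2)


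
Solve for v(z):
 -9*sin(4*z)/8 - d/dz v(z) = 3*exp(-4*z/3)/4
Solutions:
 v(z) = C1 + 9*cos(4*z)/32 + 9*exp(-4*z/3)/16


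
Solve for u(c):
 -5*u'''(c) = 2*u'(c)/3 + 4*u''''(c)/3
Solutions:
 u(c) = C1 + C2*exp(c*(-10 + 25/(4*sqrt(266) + 141)^(1/3) + (4*sqrt(266) + 141)^(1/3))/8)*sin(sqrt(3)*c*(-(4*sqrt(266) + 141)^(1/3) + 25/(4*sqrt(266) + 141)^(1/3))/8) + C3*exp(c*(-10 + 25/(4*sqrt(266) + 141)^(1/3) + (4*sqrt(266) + 141)^(1/3))/8)*cos(sqrt(3)*c*(-(4*sqrt(266) + 141)^(1/3) + 25/(4*sqrt(266) + 141)^(1/3))/8) + C4*exp(-c*(25/(4*sqrt(266) + 141)^(1/3) + 5 + (4*sqrt(266) + 141)^(1/3))/4)


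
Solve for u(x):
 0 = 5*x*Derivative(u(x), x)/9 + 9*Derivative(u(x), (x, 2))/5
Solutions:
 u(x) = C1 + C2*erf(5*sqrt(2)*x/18)


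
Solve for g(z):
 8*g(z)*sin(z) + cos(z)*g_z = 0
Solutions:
 g(z) = C1*cos(z)^8


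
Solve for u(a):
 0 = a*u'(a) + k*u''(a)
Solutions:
 u(a) = C1 + C2*sqrt(k)*erf(sqrt(2)*a*sqrt(1/k)/2)


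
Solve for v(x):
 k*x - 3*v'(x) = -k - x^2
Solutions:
 v(x) = C1 + k*x^2/6 + k*x/3 + x^3/9


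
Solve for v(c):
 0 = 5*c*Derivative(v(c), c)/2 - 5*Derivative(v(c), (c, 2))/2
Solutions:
 v(c) = C1 + C2*erfi(sqrt(2)*c/2)


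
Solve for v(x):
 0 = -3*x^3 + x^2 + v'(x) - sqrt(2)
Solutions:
 v(x) = C1 + 3*x^4/4 - x^3/3 + sqrt(2)*x


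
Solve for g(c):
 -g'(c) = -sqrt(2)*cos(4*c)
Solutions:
 g(c) = C1 + sqrt(2)*sin(4*c)/4


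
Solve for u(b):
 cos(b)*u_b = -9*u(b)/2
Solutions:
 u(b) = C1*(sin(b) - 1)^(1/4)*(sin(b)^2 - 2*sin(b) + 1)/((sin(b) + 1)^(1/4)*(sin(b)^2 + 2*sin(b) + 1))


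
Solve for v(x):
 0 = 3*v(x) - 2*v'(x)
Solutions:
 v(x) = C1*exp(3*x/2)


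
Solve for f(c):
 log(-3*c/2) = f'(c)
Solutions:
 f(c) = C1 + c*log(-c) + c*(-1 - log(2) + log(3))


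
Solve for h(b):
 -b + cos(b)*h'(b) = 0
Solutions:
 h(b) = C1 + Integral(b/cos(b), b)


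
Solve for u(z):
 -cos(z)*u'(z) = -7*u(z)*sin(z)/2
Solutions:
 u(z) = C1/cos(z)^(7/2)


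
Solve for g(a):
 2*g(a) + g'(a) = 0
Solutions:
 g(a) = C1*exp(-2*a)


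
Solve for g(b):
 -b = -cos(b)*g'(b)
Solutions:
 g(b) = C1 + Integral(b/cos(b), b)


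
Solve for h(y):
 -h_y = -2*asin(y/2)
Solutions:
 h(y) = C1 + 2*y*asin(y/2) + 2*sqrt(4 - y^2)


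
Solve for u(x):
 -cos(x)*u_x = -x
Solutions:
 u(x) = C1 + Integral(x/cos(x), x)


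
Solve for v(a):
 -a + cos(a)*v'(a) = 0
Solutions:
 v(a) = C1 + Integral(a/cos(a), a)


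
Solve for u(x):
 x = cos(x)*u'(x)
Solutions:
 u(x) = C1 + Integral(x/cos(x), x)


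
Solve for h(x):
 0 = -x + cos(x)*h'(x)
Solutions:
 h(x) = C1 + Integral(x/cos(x), x)


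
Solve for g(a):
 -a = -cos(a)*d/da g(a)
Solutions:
 g(a) = C1 + Integral(a/cos(a), a)


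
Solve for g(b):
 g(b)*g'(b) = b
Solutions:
 g(b) = -sqrt(C1 + b^2)
 g(b) = sqrt(C1 + b^2)


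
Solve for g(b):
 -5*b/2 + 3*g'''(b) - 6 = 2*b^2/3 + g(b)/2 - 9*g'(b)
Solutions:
 g(b) = C1*exp(b*(-18^(1/3)*(1 + sqrt(145))^(1/3) + 6*12^(1/3)/(1 + sqrt(145))^(1/3))/12)*sin(2^(1/3)*3^(1/6)*b*(2*2^(1/3)*3^(2/3)/(1 + sqrt(145))^(1/3) + (1 + sqrt(145))^(1/3))/4) + C2*exp(b*(-18^(1/3)*(1 + sqrt(145))^(1/3) + 6*12^(1/3)/(1 + sqrt(145))^(1/3))/12)*cos(2^(1/3)*3^(1/6)*b*(2*2^(1/3)*3^(2/3)/(1 + sqrt(145))^(1/3) + (1 + sqrt(145))^(1/3))/4) + C3*exp(b*(-12^(1/3)/(1 + sqrt(145))^(1/3) + 18^(1/3)*(1 + sqrt(145))^(1/3)/6)) - 4*b^2/3 - 53*b - 966


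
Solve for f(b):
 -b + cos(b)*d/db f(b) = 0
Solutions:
 f(b) = C1 + Integral(b/cos(b), b)


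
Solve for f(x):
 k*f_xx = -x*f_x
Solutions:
 f(x) = C1 + C2*sqrt(k)*erf(sqrt(2)*x*sqrt(1/k)/2)


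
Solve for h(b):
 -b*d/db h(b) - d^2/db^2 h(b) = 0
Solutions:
 h(b) = C1 + C2*erf(sqrt(2)*b/2)


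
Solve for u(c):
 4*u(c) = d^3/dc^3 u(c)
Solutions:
 u(c) = C3*exp(2^(2/3)*c) + (C1*sin(2^(2/3)*sqrt(3)*c/2) + C2*cos(2^(2/3)*sqrt(3)*c/2))*exp(-2^(2/3)*c/2)


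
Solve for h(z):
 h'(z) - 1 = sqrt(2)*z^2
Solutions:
 h(z) = C1 + sqrt(2)*z^3/3 + z


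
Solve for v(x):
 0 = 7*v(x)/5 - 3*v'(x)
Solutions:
 v(x) = C1*exp(7*x/15)


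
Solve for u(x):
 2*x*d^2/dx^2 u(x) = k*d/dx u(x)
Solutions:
 u(x) = C1 + x^(re(k)/2 + 1)*(C2*sin(log(x)*Abs(im(k))/2) + C3*cos(log(x)*im(k)/2))


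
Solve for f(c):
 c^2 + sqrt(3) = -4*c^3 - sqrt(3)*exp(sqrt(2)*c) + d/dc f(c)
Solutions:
 f(c) = C1 + c^4 + c^3/3 + sqrt(3)*c + sqrt(6)*exp(sqrt(2)*c)/2


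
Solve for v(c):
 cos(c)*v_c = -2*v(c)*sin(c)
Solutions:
 v(c) = C1*cos(c)^2


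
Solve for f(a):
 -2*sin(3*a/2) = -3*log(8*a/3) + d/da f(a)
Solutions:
 f(a) = C1 + 3*a*log(a) - 3*a*log(3) - 3*a + 9*a*log(2) + 4*cos(3*a/2)/3


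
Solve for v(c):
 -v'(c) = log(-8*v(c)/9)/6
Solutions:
 6*Integral(1/(log(-_y) - 2*log(3) + 3*log(2)), (_y, v(c))) = C1 - c


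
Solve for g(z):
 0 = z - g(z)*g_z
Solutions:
 g(z) = -sqrt(C1 + z^2)
 g(z) = sqrt(C1 + z^2)


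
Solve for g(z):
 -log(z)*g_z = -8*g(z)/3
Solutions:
 g(z) = C1*exp(8*li(z)/3)


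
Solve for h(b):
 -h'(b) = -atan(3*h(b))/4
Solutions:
 Integral(1/atan(3*_y), (_y, h(b))) = C1 + b/4


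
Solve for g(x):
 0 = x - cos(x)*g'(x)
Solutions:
 g(x) = C1 + Integral(x/cos(x), x)


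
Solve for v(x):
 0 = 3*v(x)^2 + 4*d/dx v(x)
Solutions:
 v(x) = 4/(C1 + 3*x)


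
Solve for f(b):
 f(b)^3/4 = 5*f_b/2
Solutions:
 f(b) = -sqrt(5)*sqrt(-1/(C1 + b))
 f(b) = sqrt(5)*sqrt(-1/(C1 + b))


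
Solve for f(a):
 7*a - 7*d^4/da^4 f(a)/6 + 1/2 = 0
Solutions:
 f(a) = C1 + C2*a + C3*a^2 + C4*a^3 + a^5/20 + a^4/56


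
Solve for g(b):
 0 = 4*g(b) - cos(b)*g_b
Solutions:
 g(b) = C1*(sin(b)^2 + 2*sin(b) + 1)/(sin(b)^2 - 2*sin(b) + 1)


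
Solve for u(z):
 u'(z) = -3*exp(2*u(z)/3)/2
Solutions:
 u(z) = 3*log(-sqrt(-1/(C1 - 3*z))) + 3*log(3)/2
 u(z) = 3*log(-1/(C1 - 3*z))/2 + 3*log(3)/2


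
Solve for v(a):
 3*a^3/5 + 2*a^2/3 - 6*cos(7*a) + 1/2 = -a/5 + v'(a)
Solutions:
 v(a) = C1 + 3*a^4/20 + 2*a^3/9 + a^2/10 + a/2 - 6*sin(7*a)/7


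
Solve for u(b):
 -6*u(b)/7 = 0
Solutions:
 u(b) = 0


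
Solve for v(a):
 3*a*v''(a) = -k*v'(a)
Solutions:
 v(a) = C1 + a^(1 - re(k)/3)*(C2*sin(log(a)*Abs(im(k))/3) + C3*cos(log(a)*im(k)/3))


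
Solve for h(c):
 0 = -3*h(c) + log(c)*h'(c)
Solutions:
 h(c) = C1*exp(3*li(c))


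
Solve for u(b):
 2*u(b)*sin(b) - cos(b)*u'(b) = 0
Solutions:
 u(b) = C1/cos(b)^2


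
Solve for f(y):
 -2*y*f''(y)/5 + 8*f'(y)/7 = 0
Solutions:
 f(y) = C1 + C2*y^(27/7)


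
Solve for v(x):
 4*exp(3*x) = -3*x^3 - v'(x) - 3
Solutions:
 v(x) = C1 - 3*x^4/4 - 3*x - 4*exp(3*x)/3


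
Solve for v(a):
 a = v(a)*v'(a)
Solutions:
 v(a) = -sqrt(C1 + a^2)
 v(a) = sqrt(C1 + a^2)


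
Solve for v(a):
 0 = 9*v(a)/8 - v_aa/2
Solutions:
 v(a) = C1*exp(-3*a/2) + C2*exp(3*a/2)


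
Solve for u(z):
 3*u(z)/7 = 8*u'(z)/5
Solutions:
 u(z) = C1*exp(15*z/56)


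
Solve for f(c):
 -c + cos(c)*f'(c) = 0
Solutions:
 f(c) = C1 + Integral(c/cos(c), c)


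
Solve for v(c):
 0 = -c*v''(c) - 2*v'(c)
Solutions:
 v(c) = C1 + C2/c


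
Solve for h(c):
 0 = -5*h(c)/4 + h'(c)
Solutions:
 h(c) = C1*exp(5*c/4)


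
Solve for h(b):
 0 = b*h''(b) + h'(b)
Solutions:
 h(b) = C1 + C2*log(b)


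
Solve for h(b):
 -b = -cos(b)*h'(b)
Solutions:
 h(b) = C1 + Integral(b/cos(b), b)


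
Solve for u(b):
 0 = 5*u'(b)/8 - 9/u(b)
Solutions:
 u(b) = -sqrt(C1 + 720*b)/5
 u(b) = sqrt(C1 + 720*b)/5


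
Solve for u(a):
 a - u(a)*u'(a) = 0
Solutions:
 u(a) = -sqrt(C1 + a^2)
 u(a) = sqrt(C1 + a^2)


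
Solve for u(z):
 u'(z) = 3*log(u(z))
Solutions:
 li(u(z)) = C1 + 3*z


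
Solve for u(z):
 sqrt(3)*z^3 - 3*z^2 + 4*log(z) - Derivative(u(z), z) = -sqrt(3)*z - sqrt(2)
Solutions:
 u(z) = C1 + sqrt(3)*z^4/4 - z^3 + sqrt(3)*z^2/2 + 4*z*log(z) - 4*z + sqrt(2)*z


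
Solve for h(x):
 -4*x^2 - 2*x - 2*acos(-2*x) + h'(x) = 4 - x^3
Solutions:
 h(x) = C1 - x^4/4 + 4*x^3/3 + x^2 + 2*x*acos(-2*x) + 4*x + sqrt(1 - 4*x^2)


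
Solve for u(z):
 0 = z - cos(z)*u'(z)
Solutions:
 u(z) = C1 + Integral(z/cos(z), z)


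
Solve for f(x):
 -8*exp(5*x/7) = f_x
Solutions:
 f(x) = C1 - 56*exp(5*x/7)/5


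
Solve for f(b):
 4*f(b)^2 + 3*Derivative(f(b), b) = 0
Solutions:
 f(b) = 3/(C1 + 4*b)


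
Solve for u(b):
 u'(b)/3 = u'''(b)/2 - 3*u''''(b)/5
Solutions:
 u(b) = C1 + C2*exp(b*(5*5^(2/3)/(18*sqrt(274) + 299)^(1/3) + 10 + 5^(1/3)*(18*sqrt(274) + 299)^(1/3))/36)*sin(sqrt(3)*5^(1/3)*b*(-(18*sqrt(274) + 299)^(1/3) + 5*5^(1/3)/(18*sqrt(274) + 299)^(1/3))/36) + C3*exp(b*(5*5^(2/3)/(18*sqrt(274) + 299)^(1/3) + 10 + 5^(1/3)*(18*sqrt(274) + 299)^(1/3))/36)*cos(sqrt(3)*5^(1/3)*b*(-(18*sqrt(274) + 299)^(1/3) + 5*5^(1/3)/(18*sqrt(274) + 299)^(1/3))/36) + C4*exp(b*(-5^(1/3)*(18*sqrt(274) + 299)^(1/3) - 5*5^(2/3)/(18*sqrt(274) + 299)^(1/3) + 5)/18)


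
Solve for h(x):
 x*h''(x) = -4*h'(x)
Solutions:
 h(x) = C1 + C2/x^3


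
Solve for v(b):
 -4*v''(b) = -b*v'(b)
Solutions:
 v(b) = C1 + C2*erfi(sqrt(2)*b/4)


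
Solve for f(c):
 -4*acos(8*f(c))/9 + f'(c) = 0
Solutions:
 Integral(1/acos(8*_y), (_y, f(c))) = C1 + 4*c/9


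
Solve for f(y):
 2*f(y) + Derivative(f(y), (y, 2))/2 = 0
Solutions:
 f(y) = C1*sin(2*y) + C2*cos(2*y)


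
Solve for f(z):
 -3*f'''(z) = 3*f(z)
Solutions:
 f(z) = C3*exp(-z) + (C1*sin(sqrt(3)*z/2) + C2*cos(sqrt(3)*z/2))*exp(z/2)


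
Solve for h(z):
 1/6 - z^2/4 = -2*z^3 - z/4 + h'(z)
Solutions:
 h(z) = C1 + z^4/2 - z^3/12 + z^2/8 + z/6


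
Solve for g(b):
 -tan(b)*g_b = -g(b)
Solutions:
 g(b) = C1*sin(b)


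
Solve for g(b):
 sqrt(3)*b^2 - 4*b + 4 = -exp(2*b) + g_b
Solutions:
 g(b) = C1 + sqrt(3)*b^3/3 - 2*b^2 + 4*b + exp(2*b)/2


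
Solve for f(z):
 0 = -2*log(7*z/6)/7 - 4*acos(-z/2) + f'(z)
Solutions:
 f(z) = C1 + 2*z*log(z)/7 + 4*z*acos(-z/2) - 2*z*log(6)/7 - 2*z/7 + 2*z*log(7)/7 + 4*sqrt(4 - z^2)


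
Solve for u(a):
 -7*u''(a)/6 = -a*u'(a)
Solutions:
 u(a) = C1 + C2*erfi(sqrt(21)*a/7)


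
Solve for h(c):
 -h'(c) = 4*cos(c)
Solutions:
 h(c) = C1 - 4*sin(c)


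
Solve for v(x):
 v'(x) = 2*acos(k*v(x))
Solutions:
 Integral(1/acos(_y*k), (_y, v(x))) = C1 + 2*x


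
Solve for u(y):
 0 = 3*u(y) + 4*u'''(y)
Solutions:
 u(y) = C3*exp(-6^(1/3)*y/2) + (C1*sin(2^(1/3)*3^(5/6)*y/4) + C2*cos(2^(1/3)*3^(5/6)*y/4))*exp(6^(1/3)*y/4)


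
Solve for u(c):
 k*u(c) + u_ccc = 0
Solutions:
 u(c) = C1*exp(c*(-k)^(1/3)) + C2*exp(c*(-k)^(1/3)*(-1 + sqrt(3)*I)/2) + C3*exp(-c*(-k)^(1/3)*(1 + sqrt(3)*I)/2)


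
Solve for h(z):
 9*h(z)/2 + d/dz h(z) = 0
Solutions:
 h(z) = C1*exp(-9*z/2)


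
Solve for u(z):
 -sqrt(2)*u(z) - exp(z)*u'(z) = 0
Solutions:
 u(z) = C1*exp(sqrt(2)*exp(-z))


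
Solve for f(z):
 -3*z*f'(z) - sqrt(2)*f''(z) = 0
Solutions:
 f(z) = C1 + C2*erf(2^(1/4)*sqrt(3)*z/2)


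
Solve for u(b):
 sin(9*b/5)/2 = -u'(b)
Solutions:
 u(b) = C1 + 5*cos(9*b/5)/18


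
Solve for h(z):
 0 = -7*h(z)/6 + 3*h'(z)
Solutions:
 h(z) = C1*exp(7*z/18)


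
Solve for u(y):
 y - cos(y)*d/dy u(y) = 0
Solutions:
 u(y) = C1 + Integral(y/cos(y), y)


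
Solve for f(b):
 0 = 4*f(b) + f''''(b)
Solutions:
 f(b) = (C1*sin(b) + C2*cos(b))*exp(-b) + (C3*sin(b) + C4*cos(b))*exp(b)


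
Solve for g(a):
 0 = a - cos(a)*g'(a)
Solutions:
 g(a) = C1 + Integral(a/cos(a), a)


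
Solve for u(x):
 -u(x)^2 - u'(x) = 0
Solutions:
 u(x) = 1/(C1 + x)


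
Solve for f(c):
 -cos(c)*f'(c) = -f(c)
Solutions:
 f(c) = C1*sqrt(sin(c) + 1)/sqrt(sin(c) - 1)


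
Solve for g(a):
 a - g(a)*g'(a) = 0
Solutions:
 g(a) = -sqrt(C1 + a^2)
 g(a) = sqrt(C1 + a^2)


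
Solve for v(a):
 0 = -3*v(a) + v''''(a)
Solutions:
 v(a) = C1*exp(-3^(1/4)*a) + C2*exp(3^(1/4)*a) + C3*sin(3^(1/4)*a) + C4*cos(3^(1/4)*a)


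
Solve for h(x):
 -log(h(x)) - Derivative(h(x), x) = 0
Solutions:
 li(h(x)) = C1 - x


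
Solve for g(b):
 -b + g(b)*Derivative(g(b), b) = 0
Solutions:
 g(b) = -sqrt(C1 + b^2)
 g(b) = sqrt(C1 + b^2)


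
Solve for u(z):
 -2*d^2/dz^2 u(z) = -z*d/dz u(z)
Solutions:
 u(z) = C1 + C2*erfi(z/2)


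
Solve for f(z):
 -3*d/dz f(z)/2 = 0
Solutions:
 f(z) = C1


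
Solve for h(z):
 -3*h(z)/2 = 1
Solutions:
 h(z) = -2/3


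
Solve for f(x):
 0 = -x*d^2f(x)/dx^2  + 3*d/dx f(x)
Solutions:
 f(x) = C1 + C2*x^4


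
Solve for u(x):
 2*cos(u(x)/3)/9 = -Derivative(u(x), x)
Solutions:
 2*x/9 - 3*log(sin(u(x)/3) - 1)/2 + 3*log(sin(u(x)/3) + 1)/2 = C1


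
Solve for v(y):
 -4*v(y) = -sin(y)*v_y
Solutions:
 v(y) = C1*(cos(y)^2 - 2*cos(y) + 1)/(cos(y)^2 + 2*cos(y) + 1)


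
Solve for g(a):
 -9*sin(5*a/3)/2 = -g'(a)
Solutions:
 g(a) = C1 - 27*cos(5*a/3)/10


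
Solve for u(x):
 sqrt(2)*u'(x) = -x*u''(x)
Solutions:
 u(x) = C1 + C2*x^(1 - sqrt(2))


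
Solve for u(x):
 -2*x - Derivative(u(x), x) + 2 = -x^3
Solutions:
 u(x) = C1 + x^4/4 - x^2 + 2*x


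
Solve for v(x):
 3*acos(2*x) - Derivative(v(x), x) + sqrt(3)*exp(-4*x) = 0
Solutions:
 v(x) = C1 + 3*x*acos(2*x) - 3*sqrt(1 - 4*x^2)/2 - sqrt(3)*exp(-4*x)/4


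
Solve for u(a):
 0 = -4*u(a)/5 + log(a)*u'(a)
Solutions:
 u(a) = C1*exp(4*li(a)/5)


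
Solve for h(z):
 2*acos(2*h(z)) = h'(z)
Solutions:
 Integral(1/acos(2*_y), (_y, h(z))) = C1 + 2*z


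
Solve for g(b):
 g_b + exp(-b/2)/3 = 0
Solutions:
 g(b) = C1 + 2*exp(-b/2)/3


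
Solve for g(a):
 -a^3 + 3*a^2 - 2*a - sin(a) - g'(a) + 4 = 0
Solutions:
 g(a) = C1 - a^4/4 + a^3 - a^2 + 4*a + cos(a)


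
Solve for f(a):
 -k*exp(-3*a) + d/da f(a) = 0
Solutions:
 f(a) = C1 - k*exp(-3*a)/3


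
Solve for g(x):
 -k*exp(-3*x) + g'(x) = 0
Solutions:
 g(x) = C1 - k*exp(-3*x)/3


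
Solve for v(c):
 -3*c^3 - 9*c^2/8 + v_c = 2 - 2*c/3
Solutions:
 v(c) = C1 + 3*c^4/4 + 3*c^3/8 - c^2/3 + 2*c


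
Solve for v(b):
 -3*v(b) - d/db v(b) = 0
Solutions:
 v(b) = C1*exp(-3*b)


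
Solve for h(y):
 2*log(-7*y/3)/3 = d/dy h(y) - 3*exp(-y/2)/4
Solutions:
 h(y) = C1 + 2*y*log(-y)/3 + 2*y*(-log(3) - 1 + log(7))/3 - 3*exp(-y/2)/2


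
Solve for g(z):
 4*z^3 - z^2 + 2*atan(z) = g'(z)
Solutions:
 g(z) = C1 + z^4 - z^3/3 + 2*z*atan(z) - log(z^2 + 1)


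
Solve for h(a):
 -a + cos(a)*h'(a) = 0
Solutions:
 h(a) = C1 + Integral(a/cos(a), a)


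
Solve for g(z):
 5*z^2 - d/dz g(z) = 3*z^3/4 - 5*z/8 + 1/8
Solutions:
 g(z) = C1 - 3*z^4/16 + 5*z^3/3 + 5*z^2/16 - z/8


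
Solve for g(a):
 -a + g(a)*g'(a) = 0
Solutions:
 g(a) = -sqrt(C1 + a^2)
 g(a) = sqrt(C1 + a^2)


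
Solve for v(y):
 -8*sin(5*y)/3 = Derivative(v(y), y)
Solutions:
 v(y) = C1 + 8*cos(5*y)/15


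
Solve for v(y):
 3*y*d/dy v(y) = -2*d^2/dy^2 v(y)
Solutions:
 v(y) = C1 + C2*erf(sqrt(3)*y/2)


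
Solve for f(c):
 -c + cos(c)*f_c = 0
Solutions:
 f(c) = C1 + Integral(c/cos(c), c)


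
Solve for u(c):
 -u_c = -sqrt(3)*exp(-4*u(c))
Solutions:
 u(c) = log(-I*(C1 + 4*sqrt(3)*c)^(1/4))
 u(c) = log(I*(C1 + 4*sqrt(3)*c)^(1/4))
 u(c) = log(-(C1 + 4*sqrt(3)*c)^(1/4))
 u(c) = log(C1 + 4*sqrt(3)*c)/4


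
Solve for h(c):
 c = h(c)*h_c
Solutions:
 h(c) = -sqrt(C1 + c^2)
 h(c) = sqrt(C1 + c^2)


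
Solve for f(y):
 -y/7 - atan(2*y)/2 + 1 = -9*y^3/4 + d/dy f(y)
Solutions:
 f(y) = C1 + 9*y^4/16 - y^2/14 - y*atan(2*y)/2 + y + log(4*y^2 + 1)/8


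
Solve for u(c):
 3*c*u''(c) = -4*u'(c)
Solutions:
 u(c) = C1 + C2/c^(1/3)


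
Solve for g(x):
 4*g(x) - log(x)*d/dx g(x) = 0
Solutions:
 g(x) = C1*exp(4*li(x))


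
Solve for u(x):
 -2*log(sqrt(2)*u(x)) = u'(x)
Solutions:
 Integral(1/(2*log(_y) + log(2)), (_y, u(x))) = C1 - x


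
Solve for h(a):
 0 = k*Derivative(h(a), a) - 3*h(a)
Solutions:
 h(a) = C1*exp(3*a/k)


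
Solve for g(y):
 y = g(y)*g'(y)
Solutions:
 g(y) = -sqrt(C1 + y^2)
 g(y) = sqrt(C1 + y^2)


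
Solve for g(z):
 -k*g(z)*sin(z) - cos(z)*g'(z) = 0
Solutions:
 g(z) = C1*exp(k*log(cos(z)))


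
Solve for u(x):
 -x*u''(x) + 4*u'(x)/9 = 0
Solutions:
 u(x) = C1 + C2*x^(13/9)


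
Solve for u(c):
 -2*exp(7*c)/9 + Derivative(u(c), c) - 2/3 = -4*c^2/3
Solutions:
 u(c) = C1 - 4*c^3/9 + 2*c/3 + 2*exp(7*c)/63


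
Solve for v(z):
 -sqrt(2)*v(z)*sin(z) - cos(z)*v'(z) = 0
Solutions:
 v(z) = C1*cos(z)^(sqrt(2))


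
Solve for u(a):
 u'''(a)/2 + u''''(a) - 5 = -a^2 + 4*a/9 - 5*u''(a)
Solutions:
 u(a) = C1 + C2*a - a^4/60 + 29*a^3/1350 + 2401*a^2/4500 + (C3*sin(sqrt(79)*a/4) + C4*cos(sqrt(79)*a/4))*exp(-a/4)


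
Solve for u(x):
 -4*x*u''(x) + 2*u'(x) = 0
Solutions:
 u(x) = C1 + C2*x^(3/2)


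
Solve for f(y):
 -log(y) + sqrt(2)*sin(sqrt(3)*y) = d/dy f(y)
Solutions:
 f(y) = C1 - y*log(y) + y - sqrt(6)*cos(sqrt(3)*y)/3


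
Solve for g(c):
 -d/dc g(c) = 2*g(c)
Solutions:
 g(c) = C1*exp(-2*c)


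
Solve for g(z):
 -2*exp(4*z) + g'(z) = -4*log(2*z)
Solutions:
 g(z) = C1 - 4*z*log(z) + 4*z*(1 - log(2)) + exp(4*z)/2


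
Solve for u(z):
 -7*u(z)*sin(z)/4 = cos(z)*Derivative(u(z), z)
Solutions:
 u(z) = C1*cos(z)^(7/4)


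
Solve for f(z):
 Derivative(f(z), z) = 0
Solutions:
 f(z) = C1


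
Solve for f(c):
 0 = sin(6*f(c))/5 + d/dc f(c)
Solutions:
 c/5 + log(cos(6*f(c)) - 1)/12 - log(cos(6*f(c)) + 1)/12 = C1


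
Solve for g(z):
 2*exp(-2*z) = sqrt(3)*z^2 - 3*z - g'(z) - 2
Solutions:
 g(z) = C1 + sqrt(3)*z^3/3 - 3*z^2/2 - 2*z + exp(-2*z)


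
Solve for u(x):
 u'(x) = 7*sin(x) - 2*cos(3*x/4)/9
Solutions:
 u(x) = C1 - 8*sin(3*x/4)/27 - 7*cos(x)


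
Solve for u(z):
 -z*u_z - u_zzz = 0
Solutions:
 u(z) = C1 + Integral(C2*airyai(-z) + C3*airybi(-z), z)


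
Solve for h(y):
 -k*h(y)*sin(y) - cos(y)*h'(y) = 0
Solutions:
 h(y) = C1*exp(k*log(cos(y)))


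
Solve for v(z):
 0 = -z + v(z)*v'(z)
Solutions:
 v(z) = -sqrt(C1 + z^2)
 v(z) = sqrt(C1 + z^2)


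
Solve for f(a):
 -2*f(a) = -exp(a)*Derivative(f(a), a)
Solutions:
 f(a) = C1*exp(-2*exp(-a))


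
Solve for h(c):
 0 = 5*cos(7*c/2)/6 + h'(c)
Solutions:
 h(c) = C1 - 5*sin(7*c/2)/21


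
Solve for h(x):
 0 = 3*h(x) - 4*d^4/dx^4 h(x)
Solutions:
 h(x) = C1*exp(-sqrt(2)*3^(1/4)*x/2) + C2*exp(sqrt(2)*3^(1/4)*x/2) + C3*sin(sqrt(2)*3^(1/4)*x/2) + C4*cos(sqrt(2)*3^(1/4)*x/2)


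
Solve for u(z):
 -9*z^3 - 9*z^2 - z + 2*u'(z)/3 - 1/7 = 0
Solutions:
 u(z) = C1 + 27*z^4/8 + 9*z^3/2 + 3*z^2/4 + 3*z/14


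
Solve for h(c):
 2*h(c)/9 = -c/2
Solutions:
 h(c) = -9*c/4


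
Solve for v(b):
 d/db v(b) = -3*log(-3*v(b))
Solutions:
 Integral(1/(log(-_y) + log(3)), (_y, v(b)))/3 = C1 - b


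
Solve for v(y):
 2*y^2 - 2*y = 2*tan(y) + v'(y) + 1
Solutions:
 v(y) = C1 + 2*y^3/3 - y^2 - y + 2*log(cos(y))


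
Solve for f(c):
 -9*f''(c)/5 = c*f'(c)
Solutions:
 f(c) = C1 + C2*erf(sqrt(10)*c/6)


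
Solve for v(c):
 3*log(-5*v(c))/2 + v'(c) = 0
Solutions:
 2*Integral(1/(log(-_y) + log(5)), (_y, v(c)))/3 = C1 - c


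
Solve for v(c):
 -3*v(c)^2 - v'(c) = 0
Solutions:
 v(c) = 1/(C1 + 3*c)


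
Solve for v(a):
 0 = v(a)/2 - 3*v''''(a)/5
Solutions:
 v(a) = C1*exp(-5^(1/4)*6^(3/4)*a/6) + C2*exp(5^(1/4)*6^(3/4)*a/6) + C3*sin(5^(1/4)*6^(3/4)*a/6) + C4*cos(5^(1/4)*6^(3/4)*a/6)


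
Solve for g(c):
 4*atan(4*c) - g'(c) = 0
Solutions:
 g(c) = C1 + 4*c*atan(4*c) - log(16*c^2 + 1)/2


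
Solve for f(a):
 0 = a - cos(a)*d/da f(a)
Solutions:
 f(a) = C1 + Integral(a/cos(a), a)


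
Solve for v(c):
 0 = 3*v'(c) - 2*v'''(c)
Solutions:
 v(c) = C1 + C2*exp(-sqrt(6)*c/2) + C3*exp(sqrt(6)*c/2)


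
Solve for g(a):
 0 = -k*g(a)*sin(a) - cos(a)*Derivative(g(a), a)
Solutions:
 g(a) = C1*exp(k*log(cos(a)))


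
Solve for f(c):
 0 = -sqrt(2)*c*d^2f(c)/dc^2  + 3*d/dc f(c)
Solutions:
 f(c) = C1 + C2*c^(1 + 3*sqrt(2)/2)


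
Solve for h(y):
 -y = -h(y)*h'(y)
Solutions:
 h(y) = -sqrt(C1 + y^2)
 h(y) = sqrt(C1 + y^2)


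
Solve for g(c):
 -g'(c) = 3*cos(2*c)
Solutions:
 g(c) = C1 - 3*sin(2*c)/2


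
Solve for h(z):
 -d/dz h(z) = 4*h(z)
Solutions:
 h(z) = C1*exp(-4*z)


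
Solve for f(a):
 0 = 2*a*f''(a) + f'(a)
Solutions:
 f(a) = C1 + C2*sqrt(a)


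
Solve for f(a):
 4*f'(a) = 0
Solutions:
 f(a) = C1


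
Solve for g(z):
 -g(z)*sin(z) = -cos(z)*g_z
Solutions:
 g(z) = C1/cos(z)


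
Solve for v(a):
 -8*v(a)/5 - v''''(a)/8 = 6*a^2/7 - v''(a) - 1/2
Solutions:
 v(a) = C1*exp(-2*a*sqrt(1 - sqrt(5)/5)) + C2*exp(2*a*sqrt(1 - sqrt(5)/5)) + C3*exp(-2*a*sqrt(sqrt(5)/5 + 1)) + C4*exp(2*a*sqrt(sqrt(5)/5 + 1)) - 15*a^2/28 - 5/14


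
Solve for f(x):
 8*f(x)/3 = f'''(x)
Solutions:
 f(x) = C3*exp(2*3^(2/3)*x/3) + (C1*sin(3^(1/6)*x) + C2*cos(3^(1/6)*x))*exp(-3^(2/3)*x/3)


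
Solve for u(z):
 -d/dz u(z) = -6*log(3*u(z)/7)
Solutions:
 -Integral(1/(log(_y) - log(7) + log(3)), (_y, u(z)))/6 = C1 - z


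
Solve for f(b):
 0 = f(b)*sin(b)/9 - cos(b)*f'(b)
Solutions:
 f(b) = C1/cos(b)^(1/9)


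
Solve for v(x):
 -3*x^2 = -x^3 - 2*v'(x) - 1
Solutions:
 v(x) = C1 - x^4/8 + x^3/2 - x/2


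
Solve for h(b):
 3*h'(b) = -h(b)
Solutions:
 h(b) = C1*exp(-b/3)


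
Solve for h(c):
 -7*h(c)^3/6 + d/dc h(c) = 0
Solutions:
 h(c) = -sqrt(3)*sqrt(-1/(C1 + 7*c))
 h(c) = sqrt(3)*sqrt(-1/(C1 + 7*c))


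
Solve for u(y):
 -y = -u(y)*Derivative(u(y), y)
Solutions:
 u(y) = -sqrt(C1 + y^2)
 u(y) = sqrt(C1 + y^2)


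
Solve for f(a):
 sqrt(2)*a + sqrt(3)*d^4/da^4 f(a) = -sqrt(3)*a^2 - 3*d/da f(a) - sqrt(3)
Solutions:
 f(a) = C1 + C4*exp(-3^(1/6)*a) - sqrt(3)*a^3/9 - sqrt(2)*a^2/6 - sqrt(3)*a/3 + (C2*sin(3^(2/3)*a/2) + C3*cos(3^(2/3)*a/2))*exp(3^(1/6)*a/2)


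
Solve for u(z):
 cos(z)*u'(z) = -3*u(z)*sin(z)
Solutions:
 u(z) = C1*cos(z)^3


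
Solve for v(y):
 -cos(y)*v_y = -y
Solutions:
 v(y) = C1 + Integral(y/cos(y), y)


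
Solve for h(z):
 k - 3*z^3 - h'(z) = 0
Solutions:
 h(z) = C1 + k*z - 3*z^4/4


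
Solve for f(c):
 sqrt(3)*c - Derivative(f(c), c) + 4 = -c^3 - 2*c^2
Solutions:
 f(c) = C1 + c^4/4 + 2*c^3/3 + sqrt(3)*c^2/2 + 4*c


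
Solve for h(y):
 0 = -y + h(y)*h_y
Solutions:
 h(y) = -sqrt(C1 + y^2)
 h(y) = sqrt(C1 + y^2)


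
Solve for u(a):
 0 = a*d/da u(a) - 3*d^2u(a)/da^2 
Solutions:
 u(a) = C1 + C2*erfi(sqrt(6)*a/6)


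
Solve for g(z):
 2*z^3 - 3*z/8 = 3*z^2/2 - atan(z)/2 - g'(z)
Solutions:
 g(z) = C1 - z^4/2 + z^3/2 + 3*z^2/16 - z*atan(z)/2 + log(z^2 + 1)/4


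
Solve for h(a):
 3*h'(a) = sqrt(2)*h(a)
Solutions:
 h(a) = C1*exp(sqrt(2)*a/3)


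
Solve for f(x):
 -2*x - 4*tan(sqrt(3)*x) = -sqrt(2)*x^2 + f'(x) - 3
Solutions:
 f(x) = C1 + sqrt(2)*x^3/3 - x^2 + 3*x + 4*sqrt(3)*log(cos(sqrt(3)*x))/3


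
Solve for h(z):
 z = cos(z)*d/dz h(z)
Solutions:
 h(z) = C1 + Integral(z/cos(z), z)


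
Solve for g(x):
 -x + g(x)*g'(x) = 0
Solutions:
 g(x) = -sqrt(C1 + x^2)
 g(x) = sqrt(C1 + x^2)


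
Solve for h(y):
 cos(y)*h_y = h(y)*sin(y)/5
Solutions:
 h(y) = C1/cos(y)^(1/5)


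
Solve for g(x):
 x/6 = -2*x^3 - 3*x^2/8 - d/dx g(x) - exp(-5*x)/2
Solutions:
 g(x) = C1 - x^4/2 - x^3/8 - x^2/12 + exp(-5*x)/10


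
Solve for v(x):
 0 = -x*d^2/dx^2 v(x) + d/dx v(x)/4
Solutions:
 v(x) = C1 + C2*x^(5/4)


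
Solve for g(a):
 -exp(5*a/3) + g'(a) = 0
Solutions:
 g(a) = C1 + 3*exp(5*a/3)/5


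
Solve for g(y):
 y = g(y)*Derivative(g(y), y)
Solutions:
 g(y) = -sqrt(C1 + y^2)
 g(y) = sqrt(C1 + y^2)


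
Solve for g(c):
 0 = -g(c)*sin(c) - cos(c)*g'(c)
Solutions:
 g(c) = C1*cos(c)


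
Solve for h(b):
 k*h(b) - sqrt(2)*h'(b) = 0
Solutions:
 h(b) = C1*exp(sqrt(2)*b*k/2)


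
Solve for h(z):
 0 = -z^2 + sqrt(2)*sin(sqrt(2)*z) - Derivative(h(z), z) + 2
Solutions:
 h(z) = C1 - z^3/3 + 2*z - cos(sqrt(2)*z)


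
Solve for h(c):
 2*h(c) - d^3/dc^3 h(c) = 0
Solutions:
 h(c) = C3*exp(2^(1/3)*c) + (C1*sin(2^(1/3)*sqrt(3)*c/2) + C2*cos(2^(1/3)*sqrt(3)*c/2))*exp(-2^(1/3)*c/2)


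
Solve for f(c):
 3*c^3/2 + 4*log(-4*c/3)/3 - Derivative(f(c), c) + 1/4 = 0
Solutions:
 f(c) = C1 + 3*c^4/8 + 4*c*log(-c)/3 + c*(-16*log(3) - 13 + 32*log(2))/12


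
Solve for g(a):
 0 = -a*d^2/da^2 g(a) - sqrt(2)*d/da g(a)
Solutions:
 g(a) = C1 + C2*a^(1 - sqrt(2))


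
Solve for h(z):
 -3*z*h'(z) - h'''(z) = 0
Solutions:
 h(z) = C1 + Integral(C2*airyai(-3^(1/3)*z) + C3*airybi(-3^(1/3)*z), z)


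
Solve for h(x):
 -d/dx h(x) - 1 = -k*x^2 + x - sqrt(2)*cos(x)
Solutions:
 h(x) = C1 + k*x^3/3 - x^2/2 - x + sqrt(2)*sin(x)


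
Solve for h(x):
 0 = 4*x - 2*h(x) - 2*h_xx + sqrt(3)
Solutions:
 h(x) = C1*sin(x) + C2*cos(x) + 2*x + sqrt(3)/2


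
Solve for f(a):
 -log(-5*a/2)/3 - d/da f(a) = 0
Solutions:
 f(a) = C1 - a*log(-a)/3 + a*(-log(5) + log(2) + 1)/3


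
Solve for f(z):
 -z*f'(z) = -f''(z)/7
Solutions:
 f(z) = C1 + C2*erfi(sqrt(14)*z/2)


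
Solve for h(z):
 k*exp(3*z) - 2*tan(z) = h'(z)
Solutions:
 h(z) = C1 + k*exp(3*z)/3 + 2*log(cos(z))


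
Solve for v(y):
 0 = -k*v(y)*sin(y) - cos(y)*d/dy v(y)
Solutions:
 v(y) = C1*exp(k*log(cos(y)))


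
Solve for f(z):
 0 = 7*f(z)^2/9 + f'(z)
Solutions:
 f(z) = 9/(C1 + 7*z)


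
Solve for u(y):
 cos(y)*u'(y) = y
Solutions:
 u(y) = C1 + Integral(y/cos(y), y)


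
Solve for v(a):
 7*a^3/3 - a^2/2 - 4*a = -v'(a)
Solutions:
 v(a) = C1 - 7*a^4/12 + a^3/6 + 2*a^2


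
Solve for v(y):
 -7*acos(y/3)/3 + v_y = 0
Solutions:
 v(y) = C1 + 7*y*acos(y/3)/3 - 7*sqrt(9 - y^2)/3


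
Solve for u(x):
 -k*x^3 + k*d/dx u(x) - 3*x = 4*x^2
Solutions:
 u(x) = C1 + x^4/4 + 4*x^3/(3*k) + 3*x^2/(2*k)


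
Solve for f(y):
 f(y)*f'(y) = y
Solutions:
 f(y) = -sqrt(C1 + y^2)
 f(y) = sqrt(C1 + y^2)


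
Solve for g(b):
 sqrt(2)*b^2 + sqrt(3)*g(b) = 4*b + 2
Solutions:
 g(b) = -sqrt(6)*b^2/3 + 4*sqrt(3)*b/3 + 2*sqrt(3)/3


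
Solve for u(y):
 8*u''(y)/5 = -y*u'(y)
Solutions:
 u(y) = C1 + C2*erf(sqrt(5)*y/4)


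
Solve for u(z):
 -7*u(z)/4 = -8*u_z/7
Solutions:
 u(z) = C1*exp(49*z/32)


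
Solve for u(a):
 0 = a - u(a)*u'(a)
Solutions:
 u(a) = -sqrt(C1 + a^2)
 u(a) = sqrt(C1 + a^2)


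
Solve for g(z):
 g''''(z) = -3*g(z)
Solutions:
 g(z) = (C1*sin(sqrt(2)*3^(1/4)*z/2) + C2*cos(sqrt(2)*3^(1/4)*z/2))*exp(-sqrt(2)*3^(1/4)*z/2) + (C3*sin(sqrt(2)*3^(1/4)*z/2) + C4*cos(sqrt(2)*3^(1/4)*z/2))*exp(sqrt(2)*3^(1/4)*z/2)


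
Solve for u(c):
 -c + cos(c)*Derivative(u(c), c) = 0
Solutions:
 u(c) = C1 + Integral(c/cos(c), c)


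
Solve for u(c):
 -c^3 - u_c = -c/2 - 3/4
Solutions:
 u(c) = C1 - c^4/4 + c^2/4 + 3*c/4


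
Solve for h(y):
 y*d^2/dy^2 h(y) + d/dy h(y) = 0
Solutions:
 h(y) = C1 + C2*log(y)


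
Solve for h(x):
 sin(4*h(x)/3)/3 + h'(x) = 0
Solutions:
 x/3 + 3*log(cos(4*h(x)/3) - 1)/8 - 3*log(cos(4*h(x)/3) + 1)/8 = C1


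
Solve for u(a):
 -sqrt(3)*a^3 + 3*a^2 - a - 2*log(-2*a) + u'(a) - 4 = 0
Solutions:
 u(a) = C1 + sqrt(3)*a^4/4 - a^3 + a^2/2 + 2*a*log(-a) + 2*a*(log(2) + 1)


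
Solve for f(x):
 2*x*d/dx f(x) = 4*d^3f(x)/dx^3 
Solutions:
 f(x) = C1 + Integral(C2*airyai(2^(2/3)*x/2) + C3*airybi(2^(2/3)*x/2), x)


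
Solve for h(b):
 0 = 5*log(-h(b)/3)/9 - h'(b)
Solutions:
 -9*Integral(1/(log(-_y) - log(3)), (_y, h(b)))/5 = C1 - b


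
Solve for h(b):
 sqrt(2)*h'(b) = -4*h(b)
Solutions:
 h(b) = C1*exp(-2*sqrt(2)*b)


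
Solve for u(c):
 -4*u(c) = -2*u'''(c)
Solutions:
 u(c) = C3*exp(2^(1/3)*c) + (C1*sin(2^(1/3)*sqrt(3)*c/2) + C2*cos(2^(1/3)*sqrt(3)*c/2))*exp(-2^(1/3)*c/2)


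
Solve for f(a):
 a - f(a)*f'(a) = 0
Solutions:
 f(a) = -sqrt(C1 + a^2)
 f(a) = sqrt(C1 + a^2)


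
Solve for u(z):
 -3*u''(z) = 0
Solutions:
 u(z) = C1 + C2*z


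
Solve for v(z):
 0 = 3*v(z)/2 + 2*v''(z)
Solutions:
 v(z) = C1*sin(sqrt(3)*z/2) + C2*cos(sqrt(3)*z/2)


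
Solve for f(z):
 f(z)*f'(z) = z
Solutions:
 f(z) = -sqrt(C1 + z^2)
 f(z) = sqrt(C1 + z^2)


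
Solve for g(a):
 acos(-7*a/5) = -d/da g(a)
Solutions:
 g(a) = C1 - a*acos(-7*a/5) - sqrt(25 - 49*a^2)/7


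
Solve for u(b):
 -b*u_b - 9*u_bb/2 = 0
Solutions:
 u(b) = C1 + C2*erf(b/3)


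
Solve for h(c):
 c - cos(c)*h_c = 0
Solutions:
 h(c) = C1 + Integral(c/cos(c), c)


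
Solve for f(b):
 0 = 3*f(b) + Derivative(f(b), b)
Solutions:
 f(b) = C1*exp(-3*b)


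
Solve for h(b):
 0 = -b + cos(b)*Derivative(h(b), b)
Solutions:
 h(b) = C1 + Integral(b/cos(b), b)


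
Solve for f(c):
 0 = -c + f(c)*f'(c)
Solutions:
 f(c) = -sqrt(C1 + c^2)
 f(c) = sqrt(C1 + c^2)


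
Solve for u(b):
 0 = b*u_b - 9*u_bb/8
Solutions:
 u(b) = C1 + C2*erfi(2*b/3)


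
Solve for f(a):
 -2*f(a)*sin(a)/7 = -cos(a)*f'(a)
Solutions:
 f(a) = C1/cos(a)^(2/7)


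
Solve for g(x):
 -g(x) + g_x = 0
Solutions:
 g(x) = C1*exp(x)


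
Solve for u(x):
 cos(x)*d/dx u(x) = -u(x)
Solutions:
 u(x) = C1*sqrt(sin(x) - 1)/sqrt(sin(x) + 1)


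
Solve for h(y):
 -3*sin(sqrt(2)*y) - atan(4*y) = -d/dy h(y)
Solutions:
 h(y) = C1 + y*atan(4*y) - log(16*y^2 + 1)/8 - 3*sqrt(2)*cos(sqrt(2)*y)/2


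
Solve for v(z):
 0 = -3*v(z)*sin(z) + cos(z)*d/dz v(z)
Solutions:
 v(z) = C1/cos(z)^3


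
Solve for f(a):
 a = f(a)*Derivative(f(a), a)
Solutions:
 f(a) = -sqrt(C1 + a^2)
 f(a) = sqrt(C1 + a^2)


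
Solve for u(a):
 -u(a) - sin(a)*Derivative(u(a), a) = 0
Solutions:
 u(a) = C1*sqrt(cos(a) + 1)/sqrt(cos(a) - 1)


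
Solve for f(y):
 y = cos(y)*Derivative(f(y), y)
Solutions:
 f(y) = C1 + Integral(y/cos(y), y)


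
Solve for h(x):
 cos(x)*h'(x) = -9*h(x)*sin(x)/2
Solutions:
 h(x) = C1*cos(x)^(9/2)


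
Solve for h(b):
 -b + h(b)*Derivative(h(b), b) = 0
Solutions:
 h(b) = -sqrt(C1 + b^2)
 h(b) = sqrt(C1 + b^2)


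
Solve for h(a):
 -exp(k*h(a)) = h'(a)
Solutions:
 h(a) = Piecewise((log(1/(C1*k + a*k))/k, Ne(k, 0)), (nan, True))
 h(a) = Piecewise((C1 - a, Eq(k, 0)), (nan, True))


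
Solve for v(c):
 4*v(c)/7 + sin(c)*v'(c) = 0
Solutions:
 v(c) = C1*(cos(c) + 1)^(2/7)/(cos(c) - 1)^(2/7)


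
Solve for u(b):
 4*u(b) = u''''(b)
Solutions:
 u(b) = C1*exp(-sqrt(2)*b) + C2*exp(sqrt(2)*b) + C3*sin(sqrt(2)*b) + C4*cos(sqrt(2)*b)


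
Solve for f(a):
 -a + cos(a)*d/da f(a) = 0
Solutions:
 f(a) = C1 + Integral(a/cos(a), a)


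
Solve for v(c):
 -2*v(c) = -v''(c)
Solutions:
 v(c) = C1*exp(-sqrt(2)*c) + C2*exp(sqrt(2)*c)


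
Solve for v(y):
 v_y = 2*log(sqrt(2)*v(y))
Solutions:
 -Integral(1/(2*log(_y) + log(2)), (_y, v(y))) = C1 - y


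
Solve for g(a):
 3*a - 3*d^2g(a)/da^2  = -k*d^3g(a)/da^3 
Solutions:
 g(a) = C1 + C2*a + C3*exp(3*a/k) + a^3/6 + a^2*k/6


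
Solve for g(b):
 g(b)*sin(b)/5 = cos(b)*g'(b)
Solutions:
 g(b) = C1/cos(b)^(1/5)


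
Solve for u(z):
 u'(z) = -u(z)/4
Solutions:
 u(z) = C1*exp(-z/4)


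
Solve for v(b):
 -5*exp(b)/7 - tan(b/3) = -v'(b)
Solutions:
 v(b) = C1 + 5*exp(b)/7 - 3*log(cos(b/3))


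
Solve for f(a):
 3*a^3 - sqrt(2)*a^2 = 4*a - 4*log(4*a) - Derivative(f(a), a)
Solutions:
 f(a) = C1 - 3*a^4/4 + sqrt(2)*a^3/3 + 2*a^2 - 4*a*log(a) - a*log(256) + 4*a


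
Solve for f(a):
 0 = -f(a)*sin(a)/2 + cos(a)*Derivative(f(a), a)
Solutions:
 f(a) = C1/sqrt(cos(a))


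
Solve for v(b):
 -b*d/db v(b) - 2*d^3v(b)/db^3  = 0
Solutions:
 v(b) = C1 + Integral(C2*airyai(-2^(2/3)*b/2) + C3*airybi(-2^(2/3)*b/2), b)


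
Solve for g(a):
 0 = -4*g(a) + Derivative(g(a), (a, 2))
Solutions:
 g(a) = C1*exp(-2*a) + C2*exp(2*a)


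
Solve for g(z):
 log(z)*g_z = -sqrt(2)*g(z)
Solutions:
 g(z) = C1*exp(-sqrt(2)*li(z))


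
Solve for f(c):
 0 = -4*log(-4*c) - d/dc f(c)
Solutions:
 f(c) = C1 - 4*c*log(-c) + 4*c*(1 - 2*log(2))


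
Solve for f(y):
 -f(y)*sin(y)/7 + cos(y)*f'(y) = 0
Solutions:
 f(y) = C1/cos(y)^(1/7)


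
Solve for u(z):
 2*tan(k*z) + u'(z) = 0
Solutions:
 u(z) = C1 - 2*Piecewise((-log(cos(k*z))/k, Ne(k, 0)), (0, True))


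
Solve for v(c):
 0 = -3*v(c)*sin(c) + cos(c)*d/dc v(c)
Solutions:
 v(c) = C1/cos(c)^3


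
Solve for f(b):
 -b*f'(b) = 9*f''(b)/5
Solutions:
 f(b) = C1 + C2*erf(sqrt(10)*b/6)


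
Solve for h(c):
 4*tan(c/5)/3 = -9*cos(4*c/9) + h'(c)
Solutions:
 h(c) = C1 - 20*log(cos(c/5))/3 + 81*sin(4*c/9)/4


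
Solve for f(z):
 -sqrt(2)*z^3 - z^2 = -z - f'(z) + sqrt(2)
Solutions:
 f(z) = C1 + sqrt(2)*z^4/4 + z^3/3 - z^2/2 + sqrt(2)*z


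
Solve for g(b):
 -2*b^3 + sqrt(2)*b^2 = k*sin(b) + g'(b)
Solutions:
 g(b) = C1 - b^4/2 + sqrt(2)*b^3/3 + k*cos(b)


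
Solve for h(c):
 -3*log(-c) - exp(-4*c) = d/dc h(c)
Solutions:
 h(c) = C1 - 3*c*log(-c) + 3*c + exp(-4*c)/4


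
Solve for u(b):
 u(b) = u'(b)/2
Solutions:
 u(b) = C1*exp(2*b)


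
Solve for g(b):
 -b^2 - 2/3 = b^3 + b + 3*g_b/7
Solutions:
 g(b) = C1 - 7*b^4/12 - 7*b^3/9 - 7*b^2/6 - 14*b/9


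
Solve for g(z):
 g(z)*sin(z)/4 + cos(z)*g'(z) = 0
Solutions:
 g(z) = C1*cos(z)^(1/4)


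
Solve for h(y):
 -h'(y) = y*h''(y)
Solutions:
 h(y) = C1 + C2*log(y)


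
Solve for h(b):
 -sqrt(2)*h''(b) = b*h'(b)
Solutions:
 h(b) = C1 + C2*erf(2^(1/4)*b/2)


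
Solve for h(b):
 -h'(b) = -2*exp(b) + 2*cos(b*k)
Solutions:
 h(b) = C1 + 2*exp(b) - 2*sin(b*k)/k


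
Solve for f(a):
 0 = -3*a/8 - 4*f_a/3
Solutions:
 f(a) = C1 - 9*a^2/64


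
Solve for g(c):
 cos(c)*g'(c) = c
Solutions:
 g(c) = C1 + Integral(c/cos(c), c)


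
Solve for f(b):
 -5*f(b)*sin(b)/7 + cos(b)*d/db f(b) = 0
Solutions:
 f(b) = C1/cos(b)^(5/7)


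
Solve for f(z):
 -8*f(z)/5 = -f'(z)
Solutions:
 f(z) = C1*exp(8*z/5)


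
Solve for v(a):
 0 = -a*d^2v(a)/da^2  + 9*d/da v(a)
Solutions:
 v(a) = C1 + C2*a^10


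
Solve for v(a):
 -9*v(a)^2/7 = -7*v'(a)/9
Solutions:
 v(a) = -49/(C1 + 81*a)


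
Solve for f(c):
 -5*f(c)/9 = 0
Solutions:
 f(c) = 0


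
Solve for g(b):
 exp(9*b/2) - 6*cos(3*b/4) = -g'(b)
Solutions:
 g(b) = C1 - 2*exp(9*b/2)/9 + 8*sin(3*b/4)


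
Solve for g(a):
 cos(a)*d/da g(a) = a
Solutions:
 g(a) = C1 + Integral(a/cos(a), a)
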